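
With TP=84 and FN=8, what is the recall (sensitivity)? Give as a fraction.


Recall = TP / (TP + FN) = 84 / 92 = 21/23.

21/23


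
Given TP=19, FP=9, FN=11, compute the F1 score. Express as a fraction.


Precision = 19/28 = 19/28. Recall = 19/30 = 19/30. F1 = 2*P*R/(P+R) = 19/29.

19/29


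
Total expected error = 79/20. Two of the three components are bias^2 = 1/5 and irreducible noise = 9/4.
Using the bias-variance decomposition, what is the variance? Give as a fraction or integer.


Total error = bias^2 + variance + irreducible noise. So variance = 79/20 - 1/5 - 9/4 = 3/2.

3/2


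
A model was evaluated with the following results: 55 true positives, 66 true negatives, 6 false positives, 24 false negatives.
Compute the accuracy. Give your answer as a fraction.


Accuracy = (TP + TN) / (TP + TN + FP + FN) = (55 + 66) / 151 = 121/151.

121/151


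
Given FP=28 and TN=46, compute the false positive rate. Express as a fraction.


FPR = FP / (FP + TN) = 28 / 74 = 14/37.

14/37


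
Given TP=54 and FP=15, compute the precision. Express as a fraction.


Precision = TP / (TP + FP) = 54 / 69 = 18/23.

18/23


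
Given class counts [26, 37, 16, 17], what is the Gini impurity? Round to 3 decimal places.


Total = 96. Proportions: 26/96, 37/96, 16/96, 17/96. sum(p_i^2) = 0.2810. Gini = 1 - 0.2810 = 0.7190, which rounds to 0.719.

0.719


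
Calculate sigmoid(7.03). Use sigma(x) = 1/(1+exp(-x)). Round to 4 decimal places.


sigma(7.03) = 1/(1+e^(-7.03)) = 1/(1+0.000885) = 1/1.000885 = 0.9991.

0.9991


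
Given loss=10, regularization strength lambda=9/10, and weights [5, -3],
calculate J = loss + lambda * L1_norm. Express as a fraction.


L1 norm = sum(|w|) = 8. J = 10 + 9/10 * 8 = 86/5.

86/5


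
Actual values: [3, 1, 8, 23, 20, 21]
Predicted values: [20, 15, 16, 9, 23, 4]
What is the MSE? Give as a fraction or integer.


MSE = (1/6) * ((3-20)^2=289 + (1-15)^2=196 + (8-16)^2=64 + (23-9)^2=196 + (20-23)^2=9 + (21-4)^2=289). Sum = 1043. MSE = 1043/6.

1043/6


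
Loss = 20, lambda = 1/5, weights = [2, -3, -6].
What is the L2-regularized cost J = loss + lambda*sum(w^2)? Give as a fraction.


L2 sq norm = sum(w^2) = 49. J = 20 + 1/5 * 49 = 149/5.

149/5


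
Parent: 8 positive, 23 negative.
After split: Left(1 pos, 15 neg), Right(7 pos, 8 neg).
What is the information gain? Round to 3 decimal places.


H(parent) = 0.8238. H(left) = 0.3373, H(right) = 0.9968. Weighted = (16/31)*0.3373 + (15/31)*0.9968 = 0.6564. IG = 0.8238 - 0.6564 = 0.1674, which rounds to 0.167.

0.167


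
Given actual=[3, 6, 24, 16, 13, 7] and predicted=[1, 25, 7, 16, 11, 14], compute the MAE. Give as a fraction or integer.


MAE = (1/6) * (|3-1|=2 + |6-25|=19 + |24-7|=17 + |16-16|=0 + |13-11|=2 + |7-14|=7). Sum = 47. MAE = 47/6.

47/6


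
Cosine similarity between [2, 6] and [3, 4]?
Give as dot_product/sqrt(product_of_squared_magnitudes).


dot = 30. |a|^2 = 40, |b|^2 = 25. cos = 30/sqrt(1000).

30/sqrt(1000)


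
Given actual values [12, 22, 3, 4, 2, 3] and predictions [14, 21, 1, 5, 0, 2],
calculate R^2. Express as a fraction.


Mean(y) = 23/3. SS_res = 15. SS_tot = 940/3. R^2 = 1 - 15/(940/3) = 179/188.

179/188


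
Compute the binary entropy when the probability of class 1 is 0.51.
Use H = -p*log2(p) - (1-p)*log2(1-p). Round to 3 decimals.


H = -0.51*log2(0.51) - 0.49*log2(0.49) = 1.000.

1.000


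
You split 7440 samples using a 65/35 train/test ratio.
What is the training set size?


Test set = 7440 * 35% = 2604. Training set = 7440 - 2604 = 4836.

4836


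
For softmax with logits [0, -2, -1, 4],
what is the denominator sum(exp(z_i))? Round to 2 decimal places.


Denom = e^0=1.0000 + e^-2=0.1353 + e^-1=0.3679 + e^4=54.5982. Sum = 56.1014, which rounds to 56.10.

56.10


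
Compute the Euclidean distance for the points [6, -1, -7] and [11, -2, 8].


d = sqrt(sum of squared differences). (6-11)^2=25, (-1--2)^2=1, (-7-8)^2=225. Sum = 251.

sqrt(251)


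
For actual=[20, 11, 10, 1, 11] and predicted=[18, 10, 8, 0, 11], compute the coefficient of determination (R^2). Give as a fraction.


Mean(y) = 53/5. SS_res = 10. SS_tot = 906/5. R^2 = 1 - 10/(906/5) = 428/453.

428/453


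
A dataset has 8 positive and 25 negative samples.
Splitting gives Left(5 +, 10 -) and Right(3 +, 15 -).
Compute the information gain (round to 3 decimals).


H(parent) = 0.7990. H(left) = 0.9183, H(right) = 0.6500. Weighted = (15/33)*0.9183 + (18/33)*0.6500 = 0.7720. IG = 0.7990 - 0.7720 = 0.0270, which rounds to 0.027.

0.027


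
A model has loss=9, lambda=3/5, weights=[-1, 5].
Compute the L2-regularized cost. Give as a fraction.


L2 sq norm = sum(w^2) = 26. J = 9 + 3/5 * 26 = 123/5.

123/5


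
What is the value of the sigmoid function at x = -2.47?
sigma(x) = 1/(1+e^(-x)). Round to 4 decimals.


sigma(-2.47) = 1/(1+e^(2.47)) = 1/(1+11.822447) = 1/12.822447 = 0.0780.

0.0780


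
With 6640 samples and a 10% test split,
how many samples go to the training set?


Test set = 6640 * 10% = 664. Training set = 6640 - 664 = 5976.

5976


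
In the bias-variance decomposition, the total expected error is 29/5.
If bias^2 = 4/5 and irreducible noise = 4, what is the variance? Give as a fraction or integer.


Total error = bias^2 + variance + irreducible noise. So variance = 29/5 - 4/5 - 4 = 1.

1


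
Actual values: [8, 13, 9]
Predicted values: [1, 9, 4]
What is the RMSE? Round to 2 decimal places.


MSE = 30.0000. RMSE = sqrt(30.0000) = 5.48.

5.48


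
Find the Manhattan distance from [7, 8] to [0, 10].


d = sum of absolute differences: |7-0|=7 + |8-10|=2 = 9.

9


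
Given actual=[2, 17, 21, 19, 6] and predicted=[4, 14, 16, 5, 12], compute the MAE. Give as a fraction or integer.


MAE = (1/5) * (|2-4|=2 + |17-14|=3 + |21-16|=5 + |19-5|=14 + |6-12|=6). Sum = 30. MAE = 6.

6


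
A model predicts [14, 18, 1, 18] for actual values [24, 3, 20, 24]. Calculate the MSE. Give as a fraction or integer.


MSE = (1/4) * ((24-14)^2=100 + (3-18)^2=225 + (20-1)^2=361 + (24-18)^2=36). Sum = 722. MSE = 361/2.

361/2


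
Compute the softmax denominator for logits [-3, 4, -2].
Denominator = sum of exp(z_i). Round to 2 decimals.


Denom = e^-3=0.0498 + e^4=54.5982 + e^-2=0.1353. Sum = 54.7833, which rounds to 54.78.

54.78


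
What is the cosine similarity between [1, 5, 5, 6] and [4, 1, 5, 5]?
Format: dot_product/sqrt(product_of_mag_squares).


dot = 64. |a|^2 = 87, |b|^2 = 67. cos = 64/sqrt(5829).

64/sqrt(5829)


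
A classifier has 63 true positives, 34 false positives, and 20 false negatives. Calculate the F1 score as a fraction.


Precision = 63/97 = 63/97. Recall = 63/83 = 63/83. F1 = 2*P*R/(P+R) = 7/10.

7/10


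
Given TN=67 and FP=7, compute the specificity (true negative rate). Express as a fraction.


Specificity = TN / (TN + FP) = 67 / 74 = 67/74.

67/74


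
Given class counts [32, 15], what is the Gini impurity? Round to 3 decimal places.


Total = 47. Proportions: 32/47, 15/47. sum(p_i^2) = 0.5654. Gini = 1 - 0.5654 = 0.4346, which rounds to 0.435.

0.435


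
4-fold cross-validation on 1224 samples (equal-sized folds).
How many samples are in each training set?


Each validation fold has 1224/4 = 306 samples. Training set = 1224 - 306 = 918.

918


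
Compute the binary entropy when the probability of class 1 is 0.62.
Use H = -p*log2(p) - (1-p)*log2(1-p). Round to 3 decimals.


H = -0.62*log2(0.62) - 0.38*log2(0.38) = 0.958.

0.958


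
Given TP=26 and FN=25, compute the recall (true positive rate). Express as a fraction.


Recall = TP / (TP + FN) = 26 / 51 = 26/51.

26/51


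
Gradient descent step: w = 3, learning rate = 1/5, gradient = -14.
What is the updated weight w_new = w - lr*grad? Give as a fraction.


w_new = 3 - 1/5 * -14 = 3 - -14/5 = 29/5.

29/5


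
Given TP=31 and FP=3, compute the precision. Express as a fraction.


Precision = TP / (TP + FP) = 31 / 34 = 31/34.

31/34


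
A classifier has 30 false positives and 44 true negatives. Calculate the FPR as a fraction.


FPR = FP / (FP + TN) = 30 / 74 = 15/37.

15/37


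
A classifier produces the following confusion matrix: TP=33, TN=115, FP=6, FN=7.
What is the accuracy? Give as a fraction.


Accuracy = (TP + TN) / (TP + TN + FP + FN) = (33 + 115) / 161 = 148/161.

148/161


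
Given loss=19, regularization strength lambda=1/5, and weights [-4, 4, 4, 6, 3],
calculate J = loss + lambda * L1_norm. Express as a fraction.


L1 norm = sum(|w|) = 21. J = 19 + 1/5 * 21 = 116/5.

116/5


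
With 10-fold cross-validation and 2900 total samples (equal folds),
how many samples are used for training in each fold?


Each validation fold has 2900/10 = 290 samples. Training set = 2900 - 290 = 2610.

2610


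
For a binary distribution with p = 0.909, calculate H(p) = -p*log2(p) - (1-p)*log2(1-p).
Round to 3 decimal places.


H = -0.909*log2(0.909) - 0.091*log2(0.091) = 0.440.

0.440


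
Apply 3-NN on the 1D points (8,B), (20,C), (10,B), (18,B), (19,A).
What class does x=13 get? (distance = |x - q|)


Distances: |8-13|=5, |20-13|=7, |10-13|=3, |18-13|=5, |19-13|=6. 3 nearest: (10,B), (8,B), (18,B). Counts: {'B': 3}. Majority class: B.

B


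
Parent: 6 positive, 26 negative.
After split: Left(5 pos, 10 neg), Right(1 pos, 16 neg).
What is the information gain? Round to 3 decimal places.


H(parent) = 0.6962. H(left) = 0.9183, H(right) = 0.3228. Weighted = (15/32)*0.9183 + (17/32)*0.3228 = 0.6019. IG = 0.6962 - 0.6019 = 0.0943, which rounds to 0.094.

0.094


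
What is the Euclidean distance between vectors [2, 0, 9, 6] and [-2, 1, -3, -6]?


d = sqrt(sum of squared differences). (2--2)^2=16, (0-1)^2=1, (9--3)^2=144, (6--6)^2=144. Sum = 305.

sqrt(305)


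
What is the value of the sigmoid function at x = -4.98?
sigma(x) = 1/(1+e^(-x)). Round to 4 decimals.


sigma(-4.98) = 1/(1+e^(4.98)) = 1/(1+145.474382) = 1/146.474382 = 0.0068.

0.0068


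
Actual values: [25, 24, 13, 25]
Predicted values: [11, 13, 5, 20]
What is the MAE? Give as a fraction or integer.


MAE = (1/4) * (|25-11|=14 + |24-13|=11 + |13-5|=8 + |25-20|=5). Sum = 38. MAE = 19/2.

19/2


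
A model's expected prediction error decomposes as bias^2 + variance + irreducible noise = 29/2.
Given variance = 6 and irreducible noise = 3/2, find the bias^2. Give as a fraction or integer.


Total error = bias^2 + variance + irreducible noise. So bias^2 = 29/2 - 6 - 3/2 = 7.

7


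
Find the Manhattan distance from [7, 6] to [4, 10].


d = sum of absolute differences: |7-4|=3 + |6-10|=4 = 7.

7


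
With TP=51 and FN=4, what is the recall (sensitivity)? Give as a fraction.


Recall = TP / (TP + FN) = 51 / 55 = 51/55.

51/55


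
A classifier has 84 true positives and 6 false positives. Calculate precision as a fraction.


Precision = TP / (TP + FP) = 84 / 90 = 14/15.

14/15


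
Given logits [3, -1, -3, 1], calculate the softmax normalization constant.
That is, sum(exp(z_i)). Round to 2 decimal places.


Denom = e^3=20.0855 + e^-1=0.3679 + e^-3=0.0498 + e^1=2.7183. Sum = 23.2215, which rounds to 23.22.

23.22


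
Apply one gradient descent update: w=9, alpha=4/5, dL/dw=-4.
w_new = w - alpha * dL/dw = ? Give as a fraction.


w_new = 9 - 4/5 * -4 = 9 - -16/5 = 61/5.

61/5


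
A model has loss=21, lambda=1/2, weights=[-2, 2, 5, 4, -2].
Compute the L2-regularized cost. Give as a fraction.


L2 sq norm = sum(w^2) = 53. J = 21 + 1/2 * 53 = 95/2.

95/2


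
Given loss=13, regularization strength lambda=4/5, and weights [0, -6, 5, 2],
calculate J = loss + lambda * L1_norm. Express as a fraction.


L1 norm = sum(|w|) = 13. J = 13 + 4/5 * 13 = 117/5.

117/5


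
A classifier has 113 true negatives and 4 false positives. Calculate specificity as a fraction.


Specificity = TN / (TN + FP) = 113 / 117 = 113/117.

113/117


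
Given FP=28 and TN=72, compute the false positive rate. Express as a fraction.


FPR = FP / (FP + TN) = 28 / 100 = 7/25.

7/25


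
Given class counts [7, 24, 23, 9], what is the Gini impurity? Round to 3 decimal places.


Total = 63. Proportions: 7/63, 24/63, 23/63, 9/63. sum(p_i^2) = 0.3112. Gini = 1 - 0.3112 = 0.6888, which rounds to 0.689.

0.689


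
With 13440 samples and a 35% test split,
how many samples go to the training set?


Test set = 13440 * 35% = 4704. Training set = 13440 - 4704 = 8736.

8736


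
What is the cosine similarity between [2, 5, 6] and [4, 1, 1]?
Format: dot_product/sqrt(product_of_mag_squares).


dot = 19. |a|^2 = 65, |b|^2 = 18. cos = 19/sqrt(1170).

19/sqrt(1170)


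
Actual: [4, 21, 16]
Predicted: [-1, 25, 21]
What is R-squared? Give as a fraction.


Mean(y) = 41/3. SS_res = 66. SS_tot = 458/3. R^2 = 1 - 66/(458/3) = 130/229.

130/229


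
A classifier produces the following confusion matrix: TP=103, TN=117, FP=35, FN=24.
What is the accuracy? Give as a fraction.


Accuracy = (TP + TN) / (TP + TN + FP + FN) = (103 + 117) / 279 = 220/279.

220/279


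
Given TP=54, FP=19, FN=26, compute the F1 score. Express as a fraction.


Precision = 54/73 = 54/73. Recall = 54/80 = 27/40. F1 = 2*P*R/(P+R) = 12/17.

12/17


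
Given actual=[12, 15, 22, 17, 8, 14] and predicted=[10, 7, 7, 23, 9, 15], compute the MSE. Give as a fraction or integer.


MSE = (1/6) * ((12-10)^2=4 + (15-7)^2=64 + (22-7)^2=225 + (17-23)^2=36 + (8-9)^2=1 + (14-15)^2=1). Sum = 331. MSE = 331/6.

331/6


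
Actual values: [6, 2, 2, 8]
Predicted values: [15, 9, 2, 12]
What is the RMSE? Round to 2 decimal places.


MSE = 36.5000. RMSE = sqrt(36.5000) = 6.04.

6.04


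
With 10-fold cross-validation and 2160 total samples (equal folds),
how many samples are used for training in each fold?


Each validation fold has 2160/10 = 216 samples. Training set = 2160 - 216 = 1944.

1944


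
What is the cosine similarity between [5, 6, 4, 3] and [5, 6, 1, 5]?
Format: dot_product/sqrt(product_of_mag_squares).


dot = 80. |a|^2 = 86, |b|^2 = 87. cos = 80/sqrt(7482).

80/sqrt(7482)


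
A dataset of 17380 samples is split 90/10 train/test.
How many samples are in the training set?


Test set = 17380 * 10% = 1738. Training set = 17380 - 1738 = 15642.

15642


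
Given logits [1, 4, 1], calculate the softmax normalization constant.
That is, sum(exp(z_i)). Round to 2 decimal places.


Denom = e^1=2.7183 + e^4=54.5982 + e^1=2.7183. Sum = 60.0348, which rounds to 60.03.

60.03


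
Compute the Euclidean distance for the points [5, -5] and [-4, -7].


d = sqrt(sum of squared differences). (5--4)^2=81, (-5--7)^2=4. Sum = 85.

sqrt(85)


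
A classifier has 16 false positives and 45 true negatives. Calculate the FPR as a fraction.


FPR = FP / (FP + TN) = 16 / 61 = 16/61.

16/61


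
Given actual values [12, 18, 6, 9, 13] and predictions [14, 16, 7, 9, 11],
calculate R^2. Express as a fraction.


Mean(y) = 58/5. SS_res = 13. SS_tot = 406/5. R^2 = 1 - 13/(406/5) = 341/406.

341/406


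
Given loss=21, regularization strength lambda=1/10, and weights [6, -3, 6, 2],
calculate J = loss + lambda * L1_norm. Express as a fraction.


L1 norm = sum(|w|) = 17. J = 21 + 1/10 * 17 = 227/10.

227/10


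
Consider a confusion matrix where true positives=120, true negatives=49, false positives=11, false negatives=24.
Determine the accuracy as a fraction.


Accuracy = (TP + TN) / (TP + TN + FP + FN) = (120 + 49) / 204 = 169/204.

169/204


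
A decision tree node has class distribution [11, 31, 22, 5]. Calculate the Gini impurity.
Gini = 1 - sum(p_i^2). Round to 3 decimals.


Total = 69. Proportions: 11/69, 31/69, 22/69, 5/69. sum(p_i^2) = 0.3342. Gini = 1 - 0.3342 = 0.6658, which rounds to 0.666.

0.666


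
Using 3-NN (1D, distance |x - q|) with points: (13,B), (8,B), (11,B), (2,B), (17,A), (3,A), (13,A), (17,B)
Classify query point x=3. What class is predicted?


Distances: |13-3|=10, |8-3|=5, |11-3|=8, |2-3|=1, |17-3|=14, |3-3|=0, |13-3|=10, |17-3|=14. 3 nearest: (3,A), (2,B), (8,B). Counts: {'A': 1, 'B': 2}. Majority class: B.

B


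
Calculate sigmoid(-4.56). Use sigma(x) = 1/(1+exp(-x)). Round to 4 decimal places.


sigma(-4.56) = 1/(1+e^(4.56)) = 1/(1+95.583480) = 1/96.583480 = 0.0104.

0.0104


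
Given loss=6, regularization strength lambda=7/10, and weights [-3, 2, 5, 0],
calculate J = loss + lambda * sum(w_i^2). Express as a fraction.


L2 sq norm = sum(w^2) = 38. J = 6 + 7/10 * 38 = 163/5.

163/5


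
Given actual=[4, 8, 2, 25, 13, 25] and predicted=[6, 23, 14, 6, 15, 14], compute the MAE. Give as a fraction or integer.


MAE = (1/6) * (|4-6|=2 + |8-23|=15 + |2-14|=12 + |25-6|=19 + |13-15|=2 + |25-14|=11). Sum = 61. MAE = 61/6.

61/6


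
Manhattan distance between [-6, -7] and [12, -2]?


d = sum of absolute differences: |-6-12|=18 + |-7--2|=5 = 23.

23


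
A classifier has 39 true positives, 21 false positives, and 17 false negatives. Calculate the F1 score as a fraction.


Precision = 39/60 = 13/20. Recall = 39/56 = 39/56. F1 = 2*P*R/(P+R) = 39/58.

39/58


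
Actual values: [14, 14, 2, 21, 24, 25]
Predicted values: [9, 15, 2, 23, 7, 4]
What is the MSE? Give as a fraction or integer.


MSE = (1/6) * ((14-9)^2=25 + (14-15)^2=1 + (2-2)^2=0 + (21-23)^2=4 + (24-7)^2=289 + (25-4)^2=441). Sum = 760. MSE = 380/3.

380/3


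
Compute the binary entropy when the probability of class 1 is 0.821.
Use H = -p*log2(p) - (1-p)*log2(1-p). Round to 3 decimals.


H = -0.821*log2(0.821) - 0.179*log2(0.179) = 0.678.

0.678


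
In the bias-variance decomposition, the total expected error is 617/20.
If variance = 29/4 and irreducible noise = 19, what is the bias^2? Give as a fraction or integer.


Total error = bias^2 + variance + irreducible noise. So bias^2 = 617/20 - 29/4 - 19 = 23/5.

23/5


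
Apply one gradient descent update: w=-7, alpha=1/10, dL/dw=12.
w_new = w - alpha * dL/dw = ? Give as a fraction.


w_new = -7 - 1/10 * 12 = -7 - 6/5 = -41/5.

-41/5


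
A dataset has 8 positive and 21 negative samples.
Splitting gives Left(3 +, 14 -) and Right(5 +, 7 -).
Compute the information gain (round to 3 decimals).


H(parent) = 0.8498. H(left) = 0.6723, H(right) = 0.9799. Weighted = (17/29)*0.6723 + (12/29)*0.9799 = 0.7996. IG = 0.8498 - 0.7996 = 0.0502, which rounds to 0.050.

0.050


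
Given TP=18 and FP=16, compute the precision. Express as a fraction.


Precision = TP / (TP + FP) = 18 / 34 = 9/17.

9/17


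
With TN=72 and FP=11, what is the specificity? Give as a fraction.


Specificity = TN / (TN + FP) = 72 / 83 = 72/83.

72/83


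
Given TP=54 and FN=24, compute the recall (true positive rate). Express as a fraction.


Recall = TP / (TP + FN) = 54 / 78 = 9/13.

9/13


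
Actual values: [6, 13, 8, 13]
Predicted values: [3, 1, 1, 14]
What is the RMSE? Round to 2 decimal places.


MSE = 50.7500. RMSE = sqrt(50.7500) = 7.12.

7.12


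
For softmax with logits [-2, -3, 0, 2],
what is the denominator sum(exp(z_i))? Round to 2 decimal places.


Denom = e^-2=0.1353 + e^-3=0.0498 + e^0=1.0000 + e^2=7.3891. Sum = 8.5742, which rounds to 8.57.

8.57


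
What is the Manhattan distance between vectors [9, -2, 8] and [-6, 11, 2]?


d = sum of absolute differences: |9--6|=15 + |-2-11|=13 + |8-2|=6 = 34.

34


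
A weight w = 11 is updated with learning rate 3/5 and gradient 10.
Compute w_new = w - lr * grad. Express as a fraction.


w_new = 11 - 3/5 * 10 = 11 - 6 = 5.

5


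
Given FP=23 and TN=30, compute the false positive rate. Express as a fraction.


FPR = FP / (FP + TN) = 23 / 53 = 23/53.

23/53


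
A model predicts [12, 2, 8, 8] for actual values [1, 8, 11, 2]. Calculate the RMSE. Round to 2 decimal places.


MSE = 50.5000. RMSE = sqrt(50.5000) = 7.11.

7.11


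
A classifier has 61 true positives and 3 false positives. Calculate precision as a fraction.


Precision = TP / (TP + FP) = 61 / 64 = 61/64.

61/64


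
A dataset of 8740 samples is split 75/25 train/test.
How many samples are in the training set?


Test set = 8740 * 25% = 2185. Training set = 8740 - 2185 = 6555.

6555


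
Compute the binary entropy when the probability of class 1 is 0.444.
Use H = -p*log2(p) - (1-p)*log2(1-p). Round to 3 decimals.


H = -0.444*log2(0.444) - 0.556*log2(0.556) = 0.991.

0.991


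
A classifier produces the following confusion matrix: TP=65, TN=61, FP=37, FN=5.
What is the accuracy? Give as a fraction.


Accuracy = (TP + TN) / (TP + TN + FP + FN) = (65 + 61) / 168 = 3/4.

3/4


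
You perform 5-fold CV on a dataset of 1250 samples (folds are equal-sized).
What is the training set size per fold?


Each validation fold has 1250/5 = 250 samples. Training set = 1250 - 250 = 1000.

1000


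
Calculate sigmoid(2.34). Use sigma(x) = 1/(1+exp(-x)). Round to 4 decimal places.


sigma(2.34) = 1/(1+e^(-2.34)) = 1/(1+0.096328) = 1/1.096328 = 0.9121.

0.9121


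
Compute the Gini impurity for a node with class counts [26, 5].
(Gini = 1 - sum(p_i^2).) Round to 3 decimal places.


Total = 31. Proportions: 26/31, 5/31. sum(p_i^2) = 0.7294. Gini = 1 - 0.7294 = 0.2706, which rounds to 0.271.

0.271


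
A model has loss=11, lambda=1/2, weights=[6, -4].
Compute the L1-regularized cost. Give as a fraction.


L1 norm = sum(|w|) = 10. J = 11 + 1/2 * 10 = 16.

16


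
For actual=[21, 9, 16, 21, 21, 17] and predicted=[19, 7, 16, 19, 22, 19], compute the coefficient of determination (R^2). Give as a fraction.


Mean(y) = 35/2. SS_res = 17. SS_tot = 223/2. R^2 = 1 - 17/(223/2) = 189/223.

189/223


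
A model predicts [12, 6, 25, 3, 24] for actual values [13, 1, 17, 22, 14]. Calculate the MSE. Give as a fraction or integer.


MSE = (1/5) * ((13-12)^2=1 + (1-6)^2=25 + (17-25)^2=64 + (22-3)^2=361 + (14-24)^2=100). Sum = 551. MSE = 551/5.

551/5


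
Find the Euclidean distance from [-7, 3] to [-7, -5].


d = sqrt(sum of squared differences). (-7--7)^2=0, (3--5)^2=64. Sum = 64.

8


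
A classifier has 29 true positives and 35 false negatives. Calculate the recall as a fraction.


Recall = TP / (TP + FN) = 29 / 64 = 29/64.

29/64


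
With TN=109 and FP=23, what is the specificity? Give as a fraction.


Specificity = TN / (TN + FP) = 109 / 132 = 109/132.

109/132


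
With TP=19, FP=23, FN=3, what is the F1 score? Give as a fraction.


Precision = 19/42 = 19/42. Recall = 19/22 = 19/22. F1 = 2*P*R/(P+R) = 19/32.

19/32


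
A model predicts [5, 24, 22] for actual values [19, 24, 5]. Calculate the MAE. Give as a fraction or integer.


MAE = (1/3) * (|19-5|=14 + |24-24|=0 + |5-22|=17). Sum = 31. MAE = 31/3.

31/3


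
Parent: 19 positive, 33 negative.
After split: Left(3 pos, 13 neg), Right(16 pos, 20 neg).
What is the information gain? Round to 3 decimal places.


H(parent) = 0.9471. H(left) = 0.6962, H(right) = 0.9911. Weighted = (16/52)*0.6962 + (36/52)*0.9911 = 0.9004. IG = 0.9471 - 0.9004 = 0.0467, which rounds to 0.047.

0.047


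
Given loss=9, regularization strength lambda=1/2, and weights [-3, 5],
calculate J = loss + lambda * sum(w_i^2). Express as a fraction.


L2 sq norm = sum(w^2) = 34. J = 9 + 1/2 * 34 = 26.

26


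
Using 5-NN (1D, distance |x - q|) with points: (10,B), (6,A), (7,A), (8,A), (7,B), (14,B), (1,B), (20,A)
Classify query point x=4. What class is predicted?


Distances: |10-4|=6, |6-4|=2, |7-4|=3, |8-4|=4, |7-4|=3, |14-4|=10, |1-4|=3, |20-4|=16. 5 nearest: (6,A), (7,A), (7,B), (1,B), (8,A). Counts: {'A': 3, 'B': 2}. Majority class: A.

A


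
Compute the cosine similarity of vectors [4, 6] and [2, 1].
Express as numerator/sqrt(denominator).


dot = 14. |a|^2 = 52, |b|^2 = 5. cos = 14/sqrt(260).

14/sqrt(260)


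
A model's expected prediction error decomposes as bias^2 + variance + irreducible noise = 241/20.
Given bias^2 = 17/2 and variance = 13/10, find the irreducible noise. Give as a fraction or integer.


Total error = bias^2 + variance + irreducible noise. So irreducible noise = 241/20 - 17/2 - 13/10 = 9/4.

9/4


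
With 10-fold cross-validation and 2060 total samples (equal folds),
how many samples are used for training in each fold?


Each validation fold has 2060/10 = 206 samples. Training set = 2060 - 206 = 1854.

1854


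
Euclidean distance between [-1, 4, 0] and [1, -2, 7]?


d = sqrt(sum of squared differences). (-1-1)^2=4, (4--2)^2=36, (0-7)^2=49. Sum = 89.

sqrt(89)


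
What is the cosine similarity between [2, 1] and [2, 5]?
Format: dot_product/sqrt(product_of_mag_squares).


dot = 9. |a|^2 = 5, |b|^2 = 29. cos = 9/sqrt(145).

9/sqrt(145)


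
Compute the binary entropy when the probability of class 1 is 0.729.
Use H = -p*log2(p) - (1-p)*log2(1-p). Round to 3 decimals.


H = -0.729*log2(0.729) - 0.271*log2(0.271) = 0.843.

0.843


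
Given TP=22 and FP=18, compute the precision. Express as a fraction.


Precision = TP / (TP + FP) = 22 / 40 = 11/20.

11/20


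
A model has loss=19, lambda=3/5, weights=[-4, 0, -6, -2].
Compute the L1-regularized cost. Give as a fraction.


L1 norm = sum(|w|) = 12. J = 19 + 3/5 * 12 = 131/5.

131/5


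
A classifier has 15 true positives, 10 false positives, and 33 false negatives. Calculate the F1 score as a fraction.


Precision = 15/25 = 3/5. Recall = 15/48 = 5/16. F1 = 2*P*R/(P+R) = 30/73.

30/73


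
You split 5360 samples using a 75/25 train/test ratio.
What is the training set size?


Test set = 5360 * 25% = 1340. Training set = 5360 - 1340 = 4020.

4020


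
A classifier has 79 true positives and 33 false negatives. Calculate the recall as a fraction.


Recall = TP / (TP + FN) = 79 / 112 = 79/112.

79/112


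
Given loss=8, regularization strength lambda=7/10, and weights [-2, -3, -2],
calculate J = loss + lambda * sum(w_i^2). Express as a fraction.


L2 sq norm = sum(w^2) = 17. J = 8 + 7/10 * 17 = 199/10.

199/10


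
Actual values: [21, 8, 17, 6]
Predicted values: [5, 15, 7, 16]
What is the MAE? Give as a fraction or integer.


MAE = (1/4) * (|21-5|=16 + |8-15|=7 + |17-7|=10 + |6-16|=10). Sum = 43. MAE = 43/4.

43/4


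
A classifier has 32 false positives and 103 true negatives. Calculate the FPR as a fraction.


FPR = FP / (FP + TN) = 32 / 135 = 32/135.

32/135


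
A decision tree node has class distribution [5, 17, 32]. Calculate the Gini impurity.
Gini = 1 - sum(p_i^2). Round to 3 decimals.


Total = 54. Proportions: 5/54, 17/54, 32/54. sum(p_i^2) = 0.4588. Gini = 1 - 0.4588 = 0.5412, which rounds to 0.541.

0.541


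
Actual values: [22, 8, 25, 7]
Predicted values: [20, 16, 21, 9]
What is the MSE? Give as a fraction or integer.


MSE = (1/4) * ((22-20)^2=4 + (8-16)^2=64 + (25-21)^2=16 + (7-9)^2=4). Sum = 88. MSE = 22.

22


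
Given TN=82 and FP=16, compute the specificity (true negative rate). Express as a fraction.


Specificity = TN / (TN + FP) = 82 / 98 = 41/49.

41/49


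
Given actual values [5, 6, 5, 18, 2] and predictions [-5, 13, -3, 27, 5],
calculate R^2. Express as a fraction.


Mean(y) = 36/5. SS_res = 303. SS_tot = 774/5. R^2 = 1 - 303/(774/5) = -247/258.

-247/258


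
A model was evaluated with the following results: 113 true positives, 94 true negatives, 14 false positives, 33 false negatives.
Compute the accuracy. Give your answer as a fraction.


Accuracy = (TP + TN) / (TP + TN + FP + FN) = (113 + 94) / 254 = 207/254.

207/254


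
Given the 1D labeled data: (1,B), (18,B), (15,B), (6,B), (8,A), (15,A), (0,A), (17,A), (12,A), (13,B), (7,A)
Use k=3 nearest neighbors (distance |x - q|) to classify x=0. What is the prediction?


Distances: |1-0|=1, |18-0|=18, |15-0|=15, |6-0|=6, |8-0|=8, |15-0|=15, |0-0|=0, |17-0|=17, |12-0|=12, |13-0|=13, |7-0|=7. 3 nearest: (0,A), (1,B), (6,B). Counts: {'A': 1, 'B': 2}. Majority class: B.

B


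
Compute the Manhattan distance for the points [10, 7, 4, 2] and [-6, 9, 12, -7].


d = sum of absolute differences: |10--6|=16 + |7-9|=2 + |4-12|=8 + |2--7|=9 = 35.

35


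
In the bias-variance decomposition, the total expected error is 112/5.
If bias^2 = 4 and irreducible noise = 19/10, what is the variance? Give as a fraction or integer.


Total error = bias^2 + variance + irreducible noise. So variance = 112/5 - 4 - 19/10 = 33/2.

33/2


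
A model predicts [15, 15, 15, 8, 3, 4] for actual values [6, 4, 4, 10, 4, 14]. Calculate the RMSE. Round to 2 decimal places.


MSE = 71.3333. RMSE = sqrt(71.3333) = 8.45.

8.45


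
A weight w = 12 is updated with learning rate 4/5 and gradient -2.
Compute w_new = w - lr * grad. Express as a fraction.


w_new = 12 - 4/5 * -2 = 12 - -8/5 = 68/5.

68/5


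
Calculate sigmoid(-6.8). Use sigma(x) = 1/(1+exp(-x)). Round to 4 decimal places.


sigma(-6.8) = 1/(1+e^(6.8)) = 1/(1+897.847292) = 1/898.847292 = 0.0011.

0.0011


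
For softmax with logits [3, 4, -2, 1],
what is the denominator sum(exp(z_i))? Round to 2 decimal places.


Denom = e^3=20.0855 + e^4=54.5982 + e^-2=0.1353 + e^1=2.7183. Sum = 77.5373, which rounds to 77.54.

77.54


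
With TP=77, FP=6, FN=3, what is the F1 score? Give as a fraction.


Precision = 77/83 = 77/83. Recall = 77/80 = 77/80. F1 = 2*P*R/(P+R) = 154/163.

154/163


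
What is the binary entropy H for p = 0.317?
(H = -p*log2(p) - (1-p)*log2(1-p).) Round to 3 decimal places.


H = -0.317*log2(0.317) - 0.683*log2(0.683) = 0.901.

0.901


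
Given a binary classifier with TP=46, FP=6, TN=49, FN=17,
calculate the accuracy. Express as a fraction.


Accuracy = (TP + TN) / (TP + TN + FP + FN) = (46 + 49) / 118 = 95/118.

95/118


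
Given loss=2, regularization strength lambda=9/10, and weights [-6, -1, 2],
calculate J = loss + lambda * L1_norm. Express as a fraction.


L1 norm = sum(|w|) = 9. J = 2 + 9/10 * 9 = 101/10.

101/10


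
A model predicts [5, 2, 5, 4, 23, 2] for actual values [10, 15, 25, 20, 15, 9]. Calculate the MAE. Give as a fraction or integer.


MAE = (1/6) * (|10-5|=5 + |15-2|=13 + |25-5|=20 + |20-4|=16 + |15-23|=8 + |9-2|=7). Sum = 69. MAE = 23/2.

23/2


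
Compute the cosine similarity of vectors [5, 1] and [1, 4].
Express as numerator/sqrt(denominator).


dot = 9. |a|^2 = 26, |b|^2 = 17. cos = 9/sqrt(442).

9/sqrt(442)


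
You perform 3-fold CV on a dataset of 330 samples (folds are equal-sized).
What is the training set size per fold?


Each validation fold has 330/3 = 110 samples. Training set = 330 - 110 = 220.

220


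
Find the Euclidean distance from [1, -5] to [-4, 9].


d = sqrt(sum of squared differences). (1--4)^2=25, (-5-9)^2=196. Sum = 221.

sqrt(221)


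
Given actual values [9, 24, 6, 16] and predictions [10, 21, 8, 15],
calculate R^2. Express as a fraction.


Mean(y) = 55/4. SS_res = 15. SS_tot = 771/4. R^2 = 1 - 15/(771/4) = 237/257.

237/257


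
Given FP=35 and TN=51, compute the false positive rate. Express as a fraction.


FPR = FP / (FP + TN) = 35 / 86 = 35/86.

35/86


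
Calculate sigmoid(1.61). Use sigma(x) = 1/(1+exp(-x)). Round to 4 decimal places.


sigma(1.61) = 1/(1+e^(-1.61)) = 1/(1+0.199888) = 1/1.199888 = 0.8334.

0.8334


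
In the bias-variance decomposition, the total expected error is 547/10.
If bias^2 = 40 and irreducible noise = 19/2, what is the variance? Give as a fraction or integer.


Total error = bias^2 + variance + irreducible noise. So variance = 547/10 - 40 - 19/2 = 26/5.

26/5


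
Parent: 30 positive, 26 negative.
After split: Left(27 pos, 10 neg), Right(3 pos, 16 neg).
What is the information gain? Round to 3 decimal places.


H(parent) = 0.9963. H(left) = 0.8419, H(right) = 0.6292. Weighted = (37/56)*0.8419 + (19/56)*0.6292 = 0.7697. IG = 0.9963 - 0.7697 = 0.2266, which rounds to 0.227.

0.227


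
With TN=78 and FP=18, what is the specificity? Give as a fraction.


Specificity = TN / (TN + FP) = 78 / 96 = 13/16.

13/16


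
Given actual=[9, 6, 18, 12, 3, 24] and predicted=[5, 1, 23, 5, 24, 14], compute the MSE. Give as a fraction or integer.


MSE = (1/6) * ((9-5)^2=16 + (6-1)^2=25 + (18-23)^2=25 + (12-5)^2=49 + (3-24)^2=441 + (24-14)^2=100). Sum = 656. MSE = 328/3.

328/3


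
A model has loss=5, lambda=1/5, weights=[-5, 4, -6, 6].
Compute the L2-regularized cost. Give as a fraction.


L2 sq norm = sum(w^2) = 113. J = 5 + 1/5 * 113 = 138/5.

138/5


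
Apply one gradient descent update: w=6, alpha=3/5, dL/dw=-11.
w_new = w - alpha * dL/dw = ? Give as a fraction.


w_new = 6 - 3/5 * -11 = 6 - -33/5 = 63/5.

63/5


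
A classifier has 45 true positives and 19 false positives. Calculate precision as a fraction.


Precision = TP / (TP + FP) = 45 / 64 = 45/64.

45/64


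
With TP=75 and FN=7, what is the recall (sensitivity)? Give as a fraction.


Recall = TP / (TP + FN) = 75 / 82 = 75/82.

75/82


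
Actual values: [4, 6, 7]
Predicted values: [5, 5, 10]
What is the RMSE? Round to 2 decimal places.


MSE = 3.6667. RMSE = sqrt(3.6667) = 1.91.

1.91


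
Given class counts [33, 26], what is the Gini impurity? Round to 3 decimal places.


Total = 59. Proportions: 33/59, 26/59. sum(p_i^2) = 0.5070. Gini = 1 - 0.5070 = 0.4930, which rounds to 0.493.

0.493


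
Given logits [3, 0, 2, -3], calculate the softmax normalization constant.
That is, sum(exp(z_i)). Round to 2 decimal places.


Denom = e^3=20.0855 + e^0=1.0000 + e^2=7.3891 + e^-3=0.0498. Sum = 28.5244, which rounds to 28.52.

28.52


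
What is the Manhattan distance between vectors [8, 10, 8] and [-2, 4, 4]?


d = sum of absolute differences: |8--2|=10 + |10-4|=6 + |8-4|=4 = 20.

20


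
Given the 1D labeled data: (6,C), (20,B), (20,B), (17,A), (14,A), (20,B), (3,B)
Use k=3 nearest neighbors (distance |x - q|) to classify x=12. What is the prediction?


Distances: |6-12|=6, |20-12|=8, |20-12|=8, |17-12|=5, |14-12|=2, |20-12|=8, |3-12|=9. 3 nearest: (14,A), (17,A), (6,C). Counts: {'A': 2, 'C': 1}. Majority class: A.

A


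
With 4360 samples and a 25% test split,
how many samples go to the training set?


Test set = 4360 * 25% = 1090. Training set = 4360 - 1090 = 3270.

3270


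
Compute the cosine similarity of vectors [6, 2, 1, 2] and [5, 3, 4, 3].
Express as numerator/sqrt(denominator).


dot = 46. |a|^2 = 45, |b|^2 = 59. cos = 46/sqrt(2655).

46/sqrt(2655)


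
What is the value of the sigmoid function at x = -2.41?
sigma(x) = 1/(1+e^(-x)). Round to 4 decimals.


sigma(-2.41) = 1/(1+e^(2.41)) = 1/(1+11.133961) = 1/12.133961 = 0.0824.

0.0824


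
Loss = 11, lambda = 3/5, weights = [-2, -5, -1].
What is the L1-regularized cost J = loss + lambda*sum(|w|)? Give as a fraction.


L1 norm = sum(|w|) = 8. J = 11 + 3/5 * 8 = 79/5.

79/5


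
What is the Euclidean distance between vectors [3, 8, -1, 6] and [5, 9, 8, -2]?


d = sqrt(sum of squared differences). (3-5)^2=4, (8-9)^2=1, (-1-8)^2=81, (6--2)^2=64. Sum = 150.

sqrt(150)


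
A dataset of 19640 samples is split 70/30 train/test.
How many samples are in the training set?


Test set = 19640 * 30% = 5892. Training set = 19640 - 5892 = 13748.

13748


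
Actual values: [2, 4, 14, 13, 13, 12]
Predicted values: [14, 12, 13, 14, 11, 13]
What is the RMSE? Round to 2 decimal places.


MSE = 35.8333. RMSE = sqrt(35.8333) = 5.99.

5.99


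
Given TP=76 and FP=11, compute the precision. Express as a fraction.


Precision = TP / (TP + FP) = 76 / 87 = 76/87.

76/87


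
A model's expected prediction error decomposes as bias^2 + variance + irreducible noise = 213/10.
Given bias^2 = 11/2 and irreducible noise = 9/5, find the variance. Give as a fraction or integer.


Total error = bias^2 + variance + irreducible noise. So variance = 213/10 - 11/2 - 9/5 = 14.

14


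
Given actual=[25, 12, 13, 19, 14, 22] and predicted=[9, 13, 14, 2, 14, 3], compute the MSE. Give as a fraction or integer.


MSE = (1/6) * ((25-9)^2=256 + (12-13)^2=1 + (13-14)^2=1 + (19-2)^2=289 + (14-14)^2=0 + (22-3)^2=361). Sum = 908. MSE = 454/3.

454/3


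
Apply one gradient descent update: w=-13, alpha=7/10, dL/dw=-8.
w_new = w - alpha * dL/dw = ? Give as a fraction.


w_new = -13 - 7/10 * -8 = -13 - -28/5 = -37/5.

-37/5


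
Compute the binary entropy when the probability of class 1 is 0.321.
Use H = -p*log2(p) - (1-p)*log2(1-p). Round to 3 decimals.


H = -0.321*log2(0.321) - 0.679*log2(0.679) = 0.905.

0.905


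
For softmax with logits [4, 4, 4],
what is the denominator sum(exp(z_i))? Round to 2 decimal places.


Denom = e^4=54.5982 + e^4=54.5982 + e^4=54.5982. Sum = 163.7946, which rounds to 163.79.

163.79


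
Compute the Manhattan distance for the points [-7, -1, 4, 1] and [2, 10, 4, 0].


d = sum of absolute differences: |-7-2|=9 + |-1-10|=11 + |4-4|=0 + |1-0|=1 = 21.

21


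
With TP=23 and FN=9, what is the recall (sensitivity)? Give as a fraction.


Recall = TP / (TP + FN) = 23 / 32 = 23/32.

23/32


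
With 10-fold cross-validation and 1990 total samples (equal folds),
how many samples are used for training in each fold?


Each validation fold has 1990/10 = 199 samples. Training set = 1990 - 199 = 1791.

1791


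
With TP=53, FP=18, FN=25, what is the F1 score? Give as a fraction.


Precision = 53/71 = 53/71. Recall = 53/78 = 53/78. F1 = 2*P*R/(P+R) = 106/149.

106/149


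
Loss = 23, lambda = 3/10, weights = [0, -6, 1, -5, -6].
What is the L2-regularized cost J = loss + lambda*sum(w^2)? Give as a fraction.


L2 sq norm = sum(w^2) = 98. J = 23 + 3/10 * 98 = 262/5.

262/5


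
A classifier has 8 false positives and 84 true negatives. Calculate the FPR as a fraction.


FPR = FP / (FP + TN) = 8 / 92 = 2/23.

2/23


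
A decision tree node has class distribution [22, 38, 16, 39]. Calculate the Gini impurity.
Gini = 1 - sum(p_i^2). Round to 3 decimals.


Total = 115. Proportions: 22/115, 38/115, 16/115, 39/115. sum(p_i^2) = 0.2802. Gini = 1 - 0.2802 = 0.7198, which rounds to 0.720.

0.720


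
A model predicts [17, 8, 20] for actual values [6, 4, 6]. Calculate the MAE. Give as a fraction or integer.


MAE = (1/3) * (|6-17|=11 + |4-8|=4 + |6-20|=14). Sum = 29. MAE = 29/3.

29/3


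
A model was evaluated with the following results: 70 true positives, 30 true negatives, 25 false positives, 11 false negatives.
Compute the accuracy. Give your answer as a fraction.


Accuracy = (TP + TN) / (TP + TN + FP + FN) = (70 + 30) / 136 = 25/34.

25/34


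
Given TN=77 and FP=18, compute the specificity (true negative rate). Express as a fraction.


Specificity = TN / (TN + FP) = 77 / 95 = 77/95.

77/95


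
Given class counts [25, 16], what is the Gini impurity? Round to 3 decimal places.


Total = 41. Proportions: 25/41, 16/41. sum(p_i^2) = 0.5241. Gini = 1 - 0.5241 = 0.4759, which rounds to 0.476.

0.476


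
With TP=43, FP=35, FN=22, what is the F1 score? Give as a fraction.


Precision = 43/78 = 43/78. Recall = 43/65 = 43/65. F1 = 2*P*R/(P+R) = 86/143.

86/143


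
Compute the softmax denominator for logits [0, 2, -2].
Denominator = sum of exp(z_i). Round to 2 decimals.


Denom = e^0=1.0000 + e^2=7.3891 + e^-2=0.1353. Sum = 8.5244, which rounds to 8.52.

8.52


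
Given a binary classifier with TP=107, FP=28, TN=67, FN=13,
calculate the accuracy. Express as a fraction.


Accuracy = (TP + TN) / (TP + TN + FP + FN) = (107 + 67) / 215 = 174/215.

174/215


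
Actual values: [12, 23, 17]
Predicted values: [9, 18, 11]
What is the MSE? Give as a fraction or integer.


MSE = (1/3) * ((12-9)^2=9 + (23-18)^2=25 + (17-11)^2=36). Sum = 70. MSE = 70/3.

70/3


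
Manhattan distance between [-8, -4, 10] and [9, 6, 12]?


d = sum of absolute differences: |-8-9|=17 + |-4-6|=10 + |10-12|=2 = 29.

29
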